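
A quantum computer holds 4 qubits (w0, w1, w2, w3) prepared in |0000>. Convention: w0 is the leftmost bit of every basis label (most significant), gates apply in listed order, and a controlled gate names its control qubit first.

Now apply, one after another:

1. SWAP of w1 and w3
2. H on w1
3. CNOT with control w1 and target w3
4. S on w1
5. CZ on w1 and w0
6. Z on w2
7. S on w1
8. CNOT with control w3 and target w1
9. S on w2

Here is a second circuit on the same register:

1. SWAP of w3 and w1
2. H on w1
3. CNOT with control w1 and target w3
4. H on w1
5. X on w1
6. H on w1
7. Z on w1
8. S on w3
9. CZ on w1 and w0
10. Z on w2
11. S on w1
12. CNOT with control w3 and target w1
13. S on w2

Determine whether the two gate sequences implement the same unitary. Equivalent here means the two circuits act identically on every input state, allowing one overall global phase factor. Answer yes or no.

No: there is an input state on which the two circuits produce genuinely different outputs (not merely differing by a phase).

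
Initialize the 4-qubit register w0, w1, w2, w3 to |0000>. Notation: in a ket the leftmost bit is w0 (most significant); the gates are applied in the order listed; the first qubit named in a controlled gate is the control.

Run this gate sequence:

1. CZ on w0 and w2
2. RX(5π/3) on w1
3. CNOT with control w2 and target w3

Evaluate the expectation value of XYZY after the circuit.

The expectation value of XYZY is 0.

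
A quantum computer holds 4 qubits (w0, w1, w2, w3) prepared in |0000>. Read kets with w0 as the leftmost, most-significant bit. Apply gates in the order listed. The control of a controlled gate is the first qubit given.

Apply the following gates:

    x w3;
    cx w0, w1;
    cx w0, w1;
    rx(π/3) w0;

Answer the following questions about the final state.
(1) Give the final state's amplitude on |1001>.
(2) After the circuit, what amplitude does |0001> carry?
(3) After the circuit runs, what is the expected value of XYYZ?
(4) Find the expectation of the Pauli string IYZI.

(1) The final state's coefficient on |1001> equals -I/2. Key observation: the block from step 2 through step 3 cancels to the identity and can be dropped.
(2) The amplitude on |0001> is sqrt(3)/2.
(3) The observable XYYZ averages to 0.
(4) In the final state, IYZI has expectation 0.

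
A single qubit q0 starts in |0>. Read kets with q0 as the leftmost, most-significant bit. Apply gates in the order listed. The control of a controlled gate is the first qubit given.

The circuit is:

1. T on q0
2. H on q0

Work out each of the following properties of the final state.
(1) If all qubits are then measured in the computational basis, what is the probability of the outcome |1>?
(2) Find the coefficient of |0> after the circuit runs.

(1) Outcome |1> occurs with probability 1/2.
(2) The final state's coefficient on |0> equals sqrt(2)/2.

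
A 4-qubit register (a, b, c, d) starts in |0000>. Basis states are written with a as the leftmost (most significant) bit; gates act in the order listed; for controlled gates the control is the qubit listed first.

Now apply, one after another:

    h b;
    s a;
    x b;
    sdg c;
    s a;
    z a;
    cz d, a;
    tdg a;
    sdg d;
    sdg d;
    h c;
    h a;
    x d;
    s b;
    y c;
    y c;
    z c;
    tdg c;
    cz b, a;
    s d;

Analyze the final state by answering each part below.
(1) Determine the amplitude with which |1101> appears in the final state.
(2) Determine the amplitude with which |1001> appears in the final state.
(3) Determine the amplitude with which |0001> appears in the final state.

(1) The final state's coefficient on |1101> equals sqrt(2)/4.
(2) The amplitude on |1001> is sqrt(2)*I/4.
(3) The final state's coefficient on |0001> equals sqrt(2)*I/4.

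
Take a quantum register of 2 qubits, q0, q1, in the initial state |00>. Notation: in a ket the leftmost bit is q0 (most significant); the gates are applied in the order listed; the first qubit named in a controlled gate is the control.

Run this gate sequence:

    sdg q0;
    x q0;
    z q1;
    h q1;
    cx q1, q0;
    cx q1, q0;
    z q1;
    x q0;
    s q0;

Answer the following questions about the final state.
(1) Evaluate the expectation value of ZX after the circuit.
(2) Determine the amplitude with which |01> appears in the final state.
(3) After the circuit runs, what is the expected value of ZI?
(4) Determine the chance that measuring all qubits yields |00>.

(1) The observable ZX averages to -1.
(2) The final state's coefficient on |01> equals -sqrt(2)/2.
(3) In the final state, ZI has expectation 1.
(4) Outcome |00> occurs with probability 1/2.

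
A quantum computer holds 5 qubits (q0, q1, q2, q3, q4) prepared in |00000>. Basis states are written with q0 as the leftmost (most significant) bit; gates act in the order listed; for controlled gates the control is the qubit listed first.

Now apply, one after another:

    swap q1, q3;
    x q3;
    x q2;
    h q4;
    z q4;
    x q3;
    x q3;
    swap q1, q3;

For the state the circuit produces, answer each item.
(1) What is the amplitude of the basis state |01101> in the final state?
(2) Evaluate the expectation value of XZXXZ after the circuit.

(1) |01101> carries amplitude -sqrt(2)/2 in the final state.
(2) The expectation value of XZXXZ is 0.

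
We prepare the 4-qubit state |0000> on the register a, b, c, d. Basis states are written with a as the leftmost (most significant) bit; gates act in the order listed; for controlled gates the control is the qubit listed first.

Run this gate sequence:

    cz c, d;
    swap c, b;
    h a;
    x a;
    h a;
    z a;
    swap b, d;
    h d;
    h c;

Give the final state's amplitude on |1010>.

The final state's coefficient on |1010> equals 0.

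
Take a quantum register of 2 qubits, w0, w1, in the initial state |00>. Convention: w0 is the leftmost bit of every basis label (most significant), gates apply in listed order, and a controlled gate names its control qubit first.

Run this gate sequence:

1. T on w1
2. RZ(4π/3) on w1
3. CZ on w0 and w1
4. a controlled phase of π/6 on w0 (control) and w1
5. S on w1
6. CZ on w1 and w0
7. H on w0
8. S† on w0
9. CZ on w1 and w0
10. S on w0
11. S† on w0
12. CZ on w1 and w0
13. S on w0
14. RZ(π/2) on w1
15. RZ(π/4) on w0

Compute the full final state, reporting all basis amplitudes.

After the circuit, the state carries amplitude sqrt(2)*exp(23*I*pi/24)/2 on |00>, 0 on |01>, -sqrt(2)*exp(5*I*pi/24)/2 on |10>, 0 on |11>.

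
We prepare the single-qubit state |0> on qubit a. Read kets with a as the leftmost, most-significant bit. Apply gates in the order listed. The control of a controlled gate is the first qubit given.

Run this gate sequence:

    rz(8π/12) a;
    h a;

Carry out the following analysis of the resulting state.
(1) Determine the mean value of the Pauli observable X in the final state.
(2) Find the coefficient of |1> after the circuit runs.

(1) In the final state, X has expectation 1.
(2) The final state's coefficient on |1> equals -sqrt(2)*exp(2*I*pi/3)/2.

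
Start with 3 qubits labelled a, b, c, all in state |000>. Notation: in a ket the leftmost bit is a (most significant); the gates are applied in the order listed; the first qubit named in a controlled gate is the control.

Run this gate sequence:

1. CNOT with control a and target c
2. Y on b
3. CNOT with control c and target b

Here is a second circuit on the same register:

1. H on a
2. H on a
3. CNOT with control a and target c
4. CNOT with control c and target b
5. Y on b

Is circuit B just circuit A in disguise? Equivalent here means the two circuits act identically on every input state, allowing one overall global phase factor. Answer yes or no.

No: there is an input state on which the two circuits produce genuinely different outputs (not merely differing by a phase).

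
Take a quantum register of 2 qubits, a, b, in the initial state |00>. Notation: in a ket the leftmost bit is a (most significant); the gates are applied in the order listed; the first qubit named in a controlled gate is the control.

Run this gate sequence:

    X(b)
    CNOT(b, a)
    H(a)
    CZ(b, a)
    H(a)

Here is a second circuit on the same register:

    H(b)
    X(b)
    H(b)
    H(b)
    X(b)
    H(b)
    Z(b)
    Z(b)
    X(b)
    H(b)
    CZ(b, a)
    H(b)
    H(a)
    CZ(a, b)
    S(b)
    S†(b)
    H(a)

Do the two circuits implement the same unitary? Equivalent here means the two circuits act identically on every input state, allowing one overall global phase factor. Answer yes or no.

No, they are not equivalent — no single phase factor reconciles the two unitaries.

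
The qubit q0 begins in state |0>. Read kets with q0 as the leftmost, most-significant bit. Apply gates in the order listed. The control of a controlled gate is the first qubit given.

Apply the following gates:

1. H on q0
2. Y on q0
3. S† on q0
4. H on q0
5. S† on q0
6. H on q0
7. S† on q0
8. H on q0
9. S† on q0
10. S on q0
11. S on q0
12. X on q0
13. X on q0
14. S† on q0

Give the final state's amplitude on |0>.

The amplitude on |0> is -1/2 - I/2.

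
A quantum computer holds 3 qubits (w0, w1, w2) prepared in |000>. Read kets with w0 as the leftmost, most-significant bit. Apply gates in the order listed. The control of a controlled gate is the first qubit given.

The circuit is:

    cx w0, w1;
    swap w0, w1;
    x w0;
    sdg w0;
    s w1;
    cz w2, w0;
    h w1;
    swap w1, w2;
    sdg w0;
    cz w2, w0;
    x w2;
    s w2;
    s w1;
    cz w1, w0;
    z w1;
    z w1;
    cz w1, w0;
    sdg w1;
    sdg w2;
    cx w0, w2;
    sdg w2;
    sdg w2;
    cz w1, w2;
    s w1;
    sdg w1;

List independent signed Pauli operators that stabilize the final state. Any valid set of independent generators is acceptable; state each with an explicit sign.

The stabilizer group can be generated by +IIX, -ZII, +IZI, among other valid generating sets. Key observation: the block from step 12 through step 19 cancels to the identity and can be dropped.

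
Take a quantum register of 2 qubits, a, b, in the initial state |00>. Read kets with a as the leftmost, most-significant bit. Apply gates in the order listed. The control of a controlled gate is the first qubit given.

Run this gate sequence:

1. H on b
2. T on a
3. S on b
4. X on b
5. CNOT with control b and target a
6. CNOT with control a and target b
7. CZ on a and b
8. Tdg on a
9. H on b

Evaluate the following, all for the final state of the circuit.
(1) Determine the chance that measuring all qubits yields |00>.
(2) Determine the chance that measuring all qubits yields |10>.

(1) The probability of measuring |00> is 1/4.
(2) Outcome |10> occurs with probability 1/4.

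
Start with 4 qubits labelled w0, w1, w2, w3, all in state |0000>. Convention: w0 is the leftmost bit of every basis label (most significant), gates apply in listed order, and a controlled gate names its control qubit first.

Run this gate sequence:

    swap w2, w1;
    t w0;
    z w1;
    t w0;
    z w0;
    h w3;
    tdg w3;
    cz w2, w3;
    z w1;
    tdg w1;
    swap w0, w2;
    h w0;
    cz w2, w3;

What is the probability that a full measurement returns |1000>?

The probability of measuring |1000> is 1/4.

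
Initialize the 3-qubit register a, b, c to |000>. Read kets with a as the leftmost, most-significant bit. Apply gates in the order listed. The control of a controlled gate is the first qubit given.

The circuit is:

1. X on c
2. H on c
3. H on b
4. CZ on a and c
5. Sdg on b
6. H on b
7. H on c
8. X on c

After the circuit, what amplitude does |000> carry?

The final state's coefficient on |000> equals 1/2 - I/2.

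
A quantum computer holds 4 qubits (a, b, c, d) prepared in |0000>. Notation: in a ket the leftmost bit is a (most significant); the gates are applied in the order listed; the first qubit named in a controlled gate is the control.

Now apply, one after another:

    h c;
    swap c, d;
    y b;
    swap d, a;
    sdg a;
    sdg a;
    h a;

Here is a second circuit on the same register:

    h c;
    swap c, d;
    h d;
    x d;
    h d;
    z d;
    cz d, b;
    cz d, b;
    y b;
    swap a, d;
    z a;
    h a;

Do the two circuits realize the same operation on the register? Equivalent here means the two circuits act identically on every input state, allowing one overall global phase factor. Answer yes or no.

Yes — the two circuits implement the same unitary up to a global phase.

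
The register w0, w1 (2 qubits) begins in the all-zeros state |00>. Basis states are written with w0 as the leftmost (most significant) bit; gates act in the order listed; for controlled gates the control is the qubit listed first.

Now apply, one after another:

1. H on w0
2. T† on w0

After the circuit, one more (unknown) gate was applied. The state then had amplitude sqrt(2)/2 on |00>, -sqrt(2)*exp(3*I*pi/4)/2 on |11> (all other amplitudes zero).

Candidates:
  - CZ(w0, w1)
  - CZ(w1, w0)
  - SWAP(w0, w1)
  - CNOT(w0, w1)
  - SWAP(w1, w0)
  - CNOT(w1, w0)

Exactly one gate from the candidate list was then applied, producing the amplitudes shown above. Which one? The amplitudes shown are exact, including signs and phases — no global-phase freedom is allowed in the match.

It was CNOT(w0, w1) that produced the state shown.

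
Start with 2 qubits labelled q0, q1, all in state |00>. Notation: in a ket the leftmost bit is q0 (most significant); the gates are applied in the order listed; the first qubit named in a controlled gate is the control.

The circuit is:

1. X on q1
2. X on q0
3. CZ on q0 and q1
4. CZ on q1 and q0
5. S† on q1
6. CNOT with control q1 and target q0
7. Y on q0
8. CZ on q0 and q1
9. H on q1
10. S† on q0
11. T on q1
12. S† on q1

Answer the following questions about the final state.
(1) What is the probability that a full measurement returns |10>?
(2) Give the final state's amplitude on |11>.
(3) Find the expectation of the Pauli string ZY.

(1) The probability of measuring |10> is 1/2.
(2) The amplitude on |11> is -sqrt(2)*exp(I*pi/4)/2.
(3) The expectation value of ZY is -sqrt(2)/2.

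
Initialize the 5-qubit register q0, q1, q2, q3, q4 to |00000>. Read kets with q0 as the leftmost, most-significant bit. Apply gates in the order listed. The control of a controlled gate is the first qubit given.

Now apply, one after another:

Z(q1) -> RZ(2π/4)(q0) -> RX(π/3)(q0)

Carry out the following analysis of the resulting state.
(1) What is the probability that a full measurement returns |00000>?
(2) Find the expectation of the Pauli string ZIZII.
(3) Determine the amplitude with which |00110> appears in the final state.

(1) A full measurement returns |00000> with probability 3/4.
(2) In the final state, ZIZII has expectation 1/2.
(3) |00110> carries amplitude 0 in the final state.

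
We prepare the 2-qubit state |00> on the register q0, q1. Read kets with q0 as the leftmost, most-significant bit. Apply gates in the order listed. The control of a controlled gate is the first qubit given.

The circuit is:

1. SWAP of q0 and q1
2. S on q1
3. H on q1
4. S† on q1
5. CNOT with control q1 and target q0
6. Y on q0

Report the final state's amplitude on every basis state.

After the circuit, the state carries amplitude 0 on |00>, -sqrt(2)/2 on |01>, sqrt(2)*I/2 on |10>, 0 on |11>.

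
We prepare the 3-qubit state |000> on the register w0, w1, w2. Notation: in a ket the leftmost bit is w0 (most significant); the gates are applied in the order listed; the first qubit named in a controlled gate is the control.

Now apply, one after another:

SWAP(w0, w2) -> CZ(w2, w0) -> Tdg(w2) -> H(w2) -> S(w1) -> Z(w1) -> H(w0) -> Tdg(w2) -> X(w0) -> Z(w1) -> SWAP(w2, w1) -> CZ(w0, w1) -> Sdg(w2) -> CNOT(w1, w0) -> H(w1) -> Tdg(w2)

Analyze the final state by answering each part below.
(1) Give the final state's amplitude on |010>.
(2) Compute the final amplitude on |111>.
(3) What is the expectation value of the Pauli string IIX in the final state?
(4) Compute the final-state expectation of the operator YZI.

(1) |010> carries amplitude sqrt(2)*(1 - exp(3*I*pi/4))/4 in the final state.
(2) The amplitude on |111> is 0.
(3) The observable IIX averages to 0.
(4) In the final state, YZI has expectation -sqrt(2)/2.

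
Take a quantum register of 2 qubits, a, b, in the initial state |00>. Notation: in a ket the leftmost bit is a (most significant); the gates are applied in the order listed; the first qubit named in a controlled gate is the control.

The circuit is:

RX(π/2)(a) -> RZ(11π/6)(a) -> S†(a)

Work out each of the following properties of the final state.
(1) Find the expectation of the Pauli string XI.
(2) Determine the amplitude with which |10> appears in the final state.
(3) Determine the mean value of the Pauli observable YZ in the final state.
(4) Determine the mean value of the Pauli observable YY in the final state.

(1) The observable XI averages to -sqrt(3)/2.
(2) |10> carries amplitude -sqrt(2)*exp(11*I*pi/12)/2 in the final state.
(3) In the final state, YZ has expectation 1/2.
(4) In the final state, YY has expectation 0.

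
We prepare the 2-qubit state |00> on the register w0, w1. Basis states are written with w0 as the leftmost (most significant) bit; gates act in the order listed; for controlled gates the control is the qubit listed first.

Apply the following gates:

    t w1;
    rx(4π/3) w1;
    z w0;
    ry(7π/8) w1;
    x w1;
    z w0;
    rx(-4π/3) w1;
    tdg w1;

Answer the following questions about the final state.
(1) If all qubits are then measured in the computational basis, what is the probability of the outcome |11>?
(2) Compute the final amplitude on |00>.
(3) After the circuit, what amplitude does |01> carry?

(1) Outcome |11> occurs with probability 0.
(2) The amplitude on |00> is -cos(pi/16)/2.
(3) The amplitude on |01> is (-sin(pi/16) + sqrt(3)*I*cos(pi/16)/2)*exp(3*I*pi/4).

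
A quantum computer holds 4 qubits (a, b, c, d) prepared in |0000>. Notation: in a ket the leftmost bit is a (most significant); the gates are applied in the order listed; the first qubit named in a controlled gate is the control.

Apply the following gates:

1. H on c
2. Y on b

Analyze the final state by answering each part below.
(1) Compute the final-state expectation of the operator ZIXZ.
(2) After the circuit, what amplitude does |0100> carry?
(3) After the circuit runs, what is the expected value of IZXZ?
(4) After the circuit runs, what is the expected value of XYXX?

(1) In the final state, ZIXZ has expectation 1.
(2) |0100> carries amplitude sqrt(2)*I/2 in the final state.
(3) In the final state, IZXZ has expectation -1.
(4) In the final state, XYXX has expectation 0.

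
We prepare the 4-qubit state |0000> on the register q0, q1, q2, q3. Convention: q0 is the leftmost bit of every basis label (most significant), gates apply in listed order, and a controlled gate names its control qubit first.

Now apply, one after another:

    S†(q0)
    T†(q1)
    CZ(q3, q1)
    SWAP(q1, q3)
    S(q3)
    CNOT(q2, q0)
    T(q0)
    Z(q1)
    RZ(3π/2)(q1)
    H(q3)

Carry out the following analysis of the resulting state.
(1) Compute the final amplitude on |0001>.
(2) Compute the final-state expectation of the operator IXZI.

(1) The final state's coefficient on |0001> equals -sqrt(2)*exp(I*pi/4)/2.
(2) The observable IXZI averages to 0.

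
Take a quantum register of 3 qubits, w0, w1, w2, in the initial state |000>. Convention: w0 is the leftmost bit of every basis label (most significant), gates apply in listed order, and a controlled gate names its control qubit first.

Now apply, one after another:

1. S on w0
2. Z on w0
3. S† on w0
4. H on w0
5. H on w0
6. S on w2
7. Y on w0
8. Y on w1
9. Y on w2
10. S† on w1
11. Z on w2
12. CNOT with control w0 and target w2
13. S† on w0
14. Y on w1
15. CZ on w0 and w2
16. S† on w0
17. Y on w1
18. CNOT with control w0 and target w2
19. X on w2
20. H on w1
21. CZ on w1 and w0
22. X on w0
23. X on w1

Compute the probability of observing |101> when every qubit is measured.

Outcome |101> occurs with probability 0.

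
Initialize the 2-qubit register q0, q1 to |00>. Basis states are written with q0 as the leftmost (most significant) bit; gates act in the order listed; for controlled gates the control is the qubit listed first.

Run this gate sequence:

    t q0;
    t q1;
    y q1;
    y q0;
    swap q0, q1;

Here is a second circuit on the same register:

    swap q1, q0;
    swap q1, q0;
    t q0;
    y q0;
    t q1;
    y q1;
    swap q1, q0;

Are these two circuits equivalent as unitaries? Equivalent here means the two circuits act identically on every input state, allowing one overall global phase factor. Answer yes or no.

Yes: on every input state the two circuits agree up to one overall phase factor.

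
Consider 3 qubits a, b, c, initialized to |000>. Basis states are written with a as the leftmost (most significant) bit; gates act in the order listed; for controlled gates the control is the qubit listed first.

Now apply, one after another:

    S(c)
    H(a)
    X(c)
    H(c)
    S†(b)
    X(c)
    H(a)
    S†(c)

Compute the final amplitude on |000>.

|000> carries amplitude -sqrt(2)/2 in the final state.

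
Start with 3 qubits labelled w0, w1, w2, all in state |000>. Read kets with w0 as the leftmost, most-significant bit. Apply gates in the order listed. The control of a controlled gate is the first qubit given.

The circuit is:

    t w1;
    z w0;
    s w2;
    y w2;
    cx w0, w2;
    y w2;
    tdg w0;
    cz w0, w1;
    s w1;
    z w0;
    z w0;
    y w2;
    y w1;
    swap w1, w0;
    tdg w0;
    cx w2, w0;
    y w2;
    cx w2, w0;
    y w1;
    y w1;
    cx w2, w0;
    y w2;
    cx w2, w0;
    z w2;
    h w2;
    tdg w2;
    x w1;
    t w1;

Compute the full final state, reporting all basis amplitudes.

The resulting statevector has amplitude sqrt(2)/2 on |110>, sqrt(2)*exp(3*I*pi/4)/2 on |111>, and 0 on every other basis state.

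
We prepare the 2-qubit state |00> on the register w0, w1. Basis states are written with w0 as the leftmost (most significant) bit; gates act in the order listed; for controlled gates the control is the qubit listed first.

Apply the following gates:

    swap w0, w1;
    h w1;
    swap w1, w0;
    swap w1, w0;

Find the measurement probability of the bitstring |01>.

Outcome |01> occurs with probability 1/2. Key observation: the block from step 3 through step 4 cancels to the identity and can be dropped.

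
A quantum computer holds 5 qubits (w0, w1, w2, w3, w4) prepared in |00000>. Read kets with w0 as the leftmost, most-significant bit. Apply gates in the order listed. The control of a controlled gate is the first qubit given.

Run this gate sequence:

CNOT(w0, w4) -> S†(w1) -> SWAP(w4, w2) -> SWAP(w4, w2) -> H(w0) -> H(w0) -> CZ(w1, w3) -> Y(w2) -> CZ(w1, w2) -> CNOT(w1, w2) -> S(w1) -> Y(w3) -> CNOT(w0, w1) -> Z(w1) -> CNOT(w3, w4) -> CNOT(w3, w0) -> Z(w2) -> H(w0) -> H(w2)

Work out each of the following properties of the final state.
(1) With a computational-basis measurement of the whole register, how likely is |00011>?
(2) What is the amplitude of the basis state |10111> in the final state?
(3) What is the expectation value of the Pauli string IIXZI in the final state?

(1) A full measurement returns |00011> with probability 1/4.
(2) The final state's coefficient on |10111> equals 1/2.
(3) In the final state, IIXZI has expectation 1.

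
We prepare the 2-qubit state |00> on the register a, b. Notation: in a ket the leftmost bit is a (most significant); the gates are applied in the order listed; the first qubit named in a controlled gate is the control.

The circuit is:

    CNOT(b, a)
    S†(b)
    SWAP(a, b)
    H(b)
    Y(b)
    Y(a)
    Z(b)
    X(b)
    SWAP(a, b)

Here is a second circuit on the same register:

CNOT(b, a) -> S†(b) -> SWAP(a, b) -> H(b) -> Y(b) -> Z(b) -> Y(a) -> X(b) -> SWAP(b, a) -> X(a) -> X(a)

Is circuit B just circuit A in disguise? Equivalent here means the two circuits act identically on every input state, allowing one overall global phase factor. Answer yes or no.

Yes, they are equivalent — the unitaries differ by at most a global phase.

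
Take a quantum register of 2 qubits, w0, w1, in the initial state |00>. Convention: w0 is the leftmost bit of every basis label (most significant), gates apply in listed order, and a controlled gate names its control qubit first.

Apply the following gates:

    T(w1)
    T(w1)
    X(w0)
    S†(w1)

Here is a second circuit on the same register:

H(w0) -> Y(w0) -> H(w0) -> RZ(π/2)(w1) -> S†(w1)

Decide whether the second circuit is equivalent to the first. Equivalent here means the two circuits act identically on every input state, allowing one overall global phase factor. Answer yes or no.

No, they are not equivalent — no single phase factor reconciles the two unitaries.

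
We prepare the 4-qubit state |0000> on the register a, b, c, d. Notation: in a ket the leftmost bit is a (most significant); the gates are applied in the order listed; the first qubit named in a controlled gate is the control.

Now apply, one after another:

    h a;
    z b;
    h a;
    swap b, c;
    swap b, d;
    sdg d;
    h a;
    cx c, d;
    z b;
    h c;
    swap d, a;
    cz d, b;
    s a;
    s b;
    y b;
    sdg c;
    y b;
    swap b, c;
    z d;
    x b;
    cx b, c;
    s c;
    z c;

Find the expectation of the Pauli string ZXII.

In the final state, ZXII has expectation 0.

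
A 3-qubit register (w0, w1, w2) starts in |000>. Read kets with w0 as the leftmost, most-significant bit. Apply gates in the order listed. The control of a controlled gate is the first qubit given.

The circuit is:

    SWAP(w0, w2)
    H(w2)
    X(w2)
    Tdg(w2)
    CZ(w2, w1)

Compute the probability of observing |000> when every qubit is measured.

Outcome |000> occurs with probability 1/2.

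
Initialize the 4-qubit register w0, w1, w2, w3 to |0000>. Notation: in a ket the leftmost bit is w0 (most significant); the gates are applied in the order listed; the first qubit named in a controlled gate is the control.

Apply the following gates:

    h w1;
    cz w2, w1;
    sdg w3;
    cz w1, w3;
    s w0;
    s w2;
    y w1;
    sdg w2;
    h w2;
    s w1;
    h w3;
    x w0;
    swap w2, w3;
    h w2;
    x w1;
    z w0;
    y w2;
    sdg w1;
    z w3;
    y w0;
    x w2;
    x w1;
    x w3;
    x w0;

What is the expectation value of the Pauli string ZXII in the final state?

The expectation value of ZXII is -1.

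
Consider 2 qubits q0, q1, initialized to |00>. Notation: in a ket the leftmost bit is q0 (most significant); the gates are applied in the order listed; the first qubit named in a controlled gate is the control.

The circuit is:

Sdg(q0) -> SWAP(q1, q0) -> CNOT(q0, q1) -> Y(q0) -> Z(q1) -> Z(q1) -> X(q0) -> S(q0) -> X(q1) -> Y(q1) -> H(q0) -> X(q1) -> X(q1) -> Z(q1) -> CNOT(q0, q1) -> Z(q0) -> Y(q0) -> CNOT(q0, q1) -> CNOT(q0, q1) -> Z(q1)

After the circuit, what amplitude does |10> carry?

|10> carries amplitude sqrt(2)*I/2 in the final state.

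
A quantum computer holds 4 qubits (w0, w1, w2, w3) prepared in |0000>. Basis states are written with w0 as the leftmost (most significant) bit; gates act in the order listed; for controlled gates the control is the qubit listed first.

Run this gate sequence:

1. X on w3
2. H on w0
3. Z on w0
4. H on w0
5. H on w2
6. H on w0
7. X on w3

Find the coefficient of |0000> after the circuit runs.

|0000> carries amplitude 1/2 in the final state.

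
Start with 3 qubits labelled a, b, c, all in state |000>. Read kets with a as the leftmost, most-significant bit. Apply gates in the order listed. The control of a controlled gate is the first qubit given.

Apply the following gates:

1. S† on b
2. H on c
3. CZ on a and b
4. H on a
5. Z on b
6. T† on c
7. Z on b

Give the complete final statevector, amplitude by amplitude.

After the circuit, the state carries amplitude 1/2 on |000>, -exp(3*I*pi/4)/2 on |001>, 0 on |010>, 0 on |011>, 1/2 on |100>, -exp(3*I*pi/4)/2 on |101>, 0 on |110>, 0 on |111>.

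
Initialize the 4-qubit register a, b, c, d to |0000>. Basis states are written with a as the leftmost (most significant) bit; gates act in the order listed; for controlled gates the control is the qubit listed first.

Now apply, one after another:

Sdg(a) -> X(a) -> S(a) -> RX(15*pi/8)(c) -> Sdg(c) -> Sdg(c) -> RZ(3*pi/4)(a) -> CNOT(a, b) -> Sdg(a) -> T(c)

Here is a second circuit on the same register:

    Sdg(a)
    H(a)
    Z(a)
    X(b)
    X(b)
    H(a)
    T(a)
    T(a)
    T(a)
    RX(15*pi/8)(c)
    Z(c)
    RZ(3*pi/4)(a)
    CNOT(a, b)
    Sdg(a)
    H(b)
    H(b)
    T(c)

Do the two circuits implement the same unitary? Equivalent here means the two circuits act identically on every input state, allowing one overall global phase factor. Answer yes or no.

No, they are not equivalent — no single phase factor reconciles the two unitaries.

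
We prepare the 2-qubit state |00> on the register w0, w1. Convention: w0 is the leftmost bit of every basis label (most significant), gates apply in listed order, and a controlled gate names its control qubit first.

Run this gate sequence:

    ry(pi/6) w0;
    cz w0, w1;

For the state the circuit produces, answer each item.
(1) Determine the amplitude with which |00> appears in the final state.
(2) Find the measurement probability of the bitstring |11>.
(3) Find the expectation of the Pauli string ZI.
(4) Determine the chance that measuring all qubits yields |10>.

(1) The final state's coefficient on |00> equals sqrt(2)/4 + sqrt(6)/4.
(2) A full measurement returns |11> with probability 0.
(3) In the final state, ZI has expectation sqrt(3)/2.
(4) The probability of measuring |10> is 1/2 - sqrt(3)/4.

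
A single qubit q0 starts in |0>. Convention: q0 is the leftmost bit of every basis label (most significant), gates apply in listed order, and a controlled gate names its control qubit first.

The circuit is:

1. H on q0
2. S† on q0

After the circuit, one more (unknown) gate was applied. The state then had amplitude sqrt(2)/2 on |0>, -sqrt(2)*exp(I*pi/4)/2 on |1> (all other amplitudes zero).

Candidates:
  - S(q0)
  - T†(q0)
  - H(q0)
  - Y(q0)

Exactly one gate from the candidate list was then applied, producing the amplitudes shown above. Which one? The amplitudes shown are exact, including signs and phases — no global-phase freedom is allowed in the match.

The unique candidate consistent with the amplitudes is T†(q0).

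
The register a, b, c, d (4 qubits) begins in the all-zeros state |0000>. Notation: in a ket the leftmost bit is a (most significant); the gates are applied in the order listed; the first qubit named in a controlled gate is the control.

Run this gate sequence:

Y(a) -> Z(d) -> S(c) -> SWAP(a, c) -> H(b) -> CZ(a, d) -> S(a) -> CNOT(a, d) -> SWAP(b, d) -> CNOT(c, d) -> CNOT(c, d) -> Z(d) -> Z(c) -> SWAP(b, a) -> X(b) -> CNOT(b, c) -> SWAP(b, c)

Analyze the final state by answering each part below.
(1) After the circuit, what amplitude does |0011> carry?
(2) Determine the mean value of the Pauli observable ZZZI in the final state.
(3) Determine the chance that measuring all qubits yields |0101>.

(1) The final state's coefficient on |0011> equals sqrt(2)*I/2.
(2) In the final state, ZZZI has expectation -1.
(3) The probability of measuring |0101> is 0.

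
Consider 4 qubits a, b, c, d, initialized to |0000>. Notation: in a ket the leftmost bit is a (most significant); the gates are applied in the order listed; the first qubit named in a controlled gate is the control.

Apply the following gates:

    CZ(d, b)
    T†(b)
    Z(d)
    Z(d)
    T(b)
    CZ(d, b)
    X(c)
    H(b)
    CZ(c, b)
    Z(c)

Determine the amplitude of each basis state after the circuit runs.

The final amplitudes are -sqrt(2)/2 on |0010>, sqrt(2)/2 on |0110>, and 0 on every other basis state. Key observation: the block from step 1 through step 6 cancels to the identity and can be dropped.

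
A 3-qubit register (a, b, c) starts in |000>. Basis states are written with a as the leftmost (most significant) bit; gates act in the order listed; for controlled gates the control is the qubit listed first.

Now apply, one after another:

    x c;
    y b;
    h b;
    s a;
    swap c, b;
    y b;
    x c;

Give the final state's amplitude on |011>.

The final state's coefficient on |011> equals 0.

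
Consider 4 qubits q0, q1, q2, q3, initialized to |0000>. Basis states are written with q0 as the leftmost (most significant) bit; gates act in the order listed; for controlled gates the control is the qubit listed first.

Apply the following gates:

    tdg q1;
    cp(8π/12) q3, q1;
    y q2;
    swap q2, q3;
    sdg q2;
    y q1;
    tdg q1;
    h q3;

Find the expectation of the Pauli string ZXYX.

The expectation value of ZXYX is 0.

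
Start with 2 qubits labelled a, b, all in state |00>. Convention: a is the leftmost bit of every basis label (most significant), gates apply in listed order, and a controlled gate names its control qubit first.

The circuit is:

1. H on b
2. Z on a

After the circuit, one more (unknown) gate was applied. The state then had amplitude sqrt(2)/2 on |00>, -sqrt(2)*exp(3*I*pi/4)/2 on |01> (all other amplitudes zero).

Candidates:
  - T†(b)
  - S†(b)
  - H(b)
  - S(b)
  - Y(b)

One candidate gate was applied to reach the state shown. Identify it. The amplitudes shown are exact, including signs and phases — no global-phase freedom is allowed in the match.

The applied gate was T†(b).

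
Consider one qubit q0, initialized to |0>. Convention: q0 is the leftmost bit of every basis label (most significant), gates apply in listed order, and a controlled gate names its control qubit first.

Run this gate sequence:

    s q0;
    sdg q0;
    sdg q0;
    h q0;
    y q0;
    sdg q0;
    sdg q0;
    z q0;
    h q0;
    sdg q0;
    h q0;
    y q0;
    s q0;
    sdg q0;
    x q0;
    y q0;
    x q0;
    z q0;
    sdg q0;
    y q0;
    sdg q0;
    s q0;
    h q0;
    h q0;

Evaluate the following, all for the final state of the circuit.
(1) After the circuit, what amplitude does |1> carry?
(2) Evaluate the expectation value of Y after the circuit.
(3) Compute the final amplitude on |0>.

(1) |1> carries amplitude sqrt(2)*I/2 in the final state.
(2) The expectation value of Y is -1.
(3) |0> carries amplitude -sqrt(2)/2 in the final state.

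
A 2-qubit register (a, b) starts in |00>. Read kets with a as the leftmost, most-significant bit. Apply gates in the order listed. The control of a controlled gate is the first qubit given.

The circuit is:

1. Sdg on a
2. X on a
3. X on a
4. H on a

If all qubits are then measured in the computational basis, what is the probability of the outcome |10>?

The probability of measuring |10> is 1/2.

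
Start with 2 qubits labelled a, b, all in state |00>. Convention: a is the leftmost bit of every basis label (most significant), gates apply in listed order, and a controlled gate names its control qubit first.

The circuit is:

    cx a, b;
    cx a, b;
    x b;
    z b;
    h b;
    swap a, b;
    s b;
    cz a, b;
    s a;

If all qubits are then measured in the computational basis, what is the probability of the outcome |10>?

A full measurement returns |10> with probability 1/2.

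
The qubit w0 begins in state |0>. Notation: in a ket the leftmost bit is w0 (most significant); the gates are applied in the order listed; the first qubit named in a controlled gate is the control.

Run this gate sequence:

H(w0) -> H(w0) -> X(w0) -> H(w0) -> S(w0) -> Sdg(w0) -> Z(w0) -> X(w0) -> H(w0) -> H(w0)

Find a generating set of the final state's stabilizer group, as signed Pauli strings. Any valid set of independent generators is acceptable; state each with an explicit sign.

The stabilizer group can be generated by +X, among other valid generating sets.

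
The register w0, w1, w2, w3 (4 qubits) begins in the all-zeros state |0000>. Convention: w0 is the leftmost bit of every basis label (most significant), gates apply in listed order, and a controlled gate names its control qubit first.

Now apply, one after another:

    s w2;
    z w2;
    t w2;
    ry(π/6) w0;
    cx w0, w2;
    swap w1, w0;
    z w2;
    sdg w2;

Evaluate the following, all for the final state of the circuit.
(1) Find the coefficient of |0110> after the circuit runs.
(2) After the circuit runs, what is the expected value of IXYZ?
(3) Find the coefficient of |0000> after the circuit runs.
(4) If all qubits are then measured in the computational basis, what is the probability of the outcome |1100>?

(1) The final state's coefficient on |0110> equals I*(-sqrt(2) + sqrt(6))/4.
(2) The expectation value of IXYZ is 1/2.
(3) The final state's coefficient on |0000> equals sqrt(2)/4 + sqrt(6)/4.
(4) Outcome |1100> occurs with probability 0.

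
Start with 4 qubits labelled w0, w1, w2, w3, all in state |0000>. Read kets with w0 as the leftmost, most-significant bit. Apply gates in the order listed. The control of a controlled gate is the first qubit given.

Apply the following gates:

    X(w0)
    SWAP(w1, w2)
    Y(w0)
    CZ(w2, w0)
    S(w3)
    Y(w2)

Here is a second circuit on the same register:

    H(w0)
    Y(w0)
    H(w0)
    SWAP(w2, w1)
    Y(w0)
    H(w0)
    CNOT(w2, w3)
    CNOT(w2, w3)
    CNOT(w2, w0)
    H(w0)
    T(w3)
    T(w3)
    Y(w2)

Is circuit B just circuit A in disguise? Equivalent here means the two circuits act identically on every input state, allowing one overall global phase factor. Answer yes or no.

No: there is an input state on which the two circuits produce genuinely different outputs (not merely differing by a phase).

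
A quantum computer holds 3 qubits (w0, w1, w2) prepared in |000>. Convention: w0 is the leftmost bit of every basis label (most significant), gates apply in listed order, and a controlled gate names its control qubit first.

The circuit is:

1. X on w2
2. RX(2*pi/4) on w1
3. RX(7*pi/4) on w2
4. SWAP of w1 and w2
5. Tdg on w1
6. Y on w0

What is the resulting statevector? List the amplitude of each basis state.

After the circuit, the state carries amplitude 0 on |000>, 0 on |001>, 0 on |010>, 0 on |011>, sqrt(4 - 2*sqrt(2))/4 on |100>, -I*sqrt(4 - 2*sqrt(2))/4 on |101>, -sqrt(2*sqrt(2) + 4)*exp(I*pi/4)/4 on |110>, sqrt(2*sqrt(2) + 4)*exp(3*I*pi/4)/4 on |111>.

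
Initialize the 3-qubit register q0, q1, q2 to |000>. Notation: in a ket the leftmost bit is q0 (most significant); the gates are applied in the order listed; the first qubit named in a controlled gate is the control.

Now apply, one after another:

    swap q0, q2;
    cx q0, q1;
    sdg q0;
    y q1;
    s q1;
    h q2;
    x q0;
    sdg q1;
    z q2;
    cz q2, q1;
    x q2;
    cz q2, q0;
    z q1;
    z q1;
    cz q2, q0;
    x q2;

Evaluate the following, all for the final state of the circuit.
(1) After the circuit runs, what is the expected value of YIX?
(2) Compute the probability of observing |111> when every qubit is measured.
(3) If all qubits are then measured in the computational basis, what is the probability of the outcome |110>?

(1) The expectation value of YIX is 0. Key observation: the block from step 11 through step 16 cancels to the identity and can be dropped.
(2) The probability of measuring |111> is 1/2.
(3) Outcome |110> occurs with probability 1/2.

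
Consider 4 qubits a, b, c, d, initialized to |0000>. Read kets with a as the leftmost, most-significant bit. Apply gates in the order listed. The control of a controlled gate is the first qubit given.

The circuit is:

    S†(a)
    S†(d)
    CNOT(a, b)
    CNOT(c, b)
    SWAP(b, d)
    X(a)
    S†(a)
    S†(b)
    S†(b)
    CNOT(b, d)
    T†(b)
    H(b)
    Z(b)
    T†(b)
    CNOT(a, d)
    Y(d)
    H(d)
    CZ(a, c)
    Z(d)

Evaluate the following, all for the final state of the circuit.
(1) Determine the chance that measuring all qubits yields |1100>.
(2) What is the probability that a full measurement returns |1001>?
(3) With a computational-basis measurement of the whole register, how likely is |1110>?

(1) The probability of measuring |1100> is 1/4.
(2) A full measurement returns |1001> with probability 1/4.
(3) Outcome |1110> occurs with probability 0.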